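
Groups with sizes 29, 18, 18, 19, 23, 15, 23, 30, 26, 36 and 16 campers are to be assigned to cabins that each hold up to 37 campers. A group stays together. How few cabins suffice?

9

Total = 36 + 30 + 29 + 26 + 23 + 23 + 19 + 18 + 18 + 16 + 15 = 253 campers.
Lower bound: ⌈253/37⌉ = 7 cabins.
A packing using 9 cabins:
  cabin 1: 36 = 36
  cabin 2: 30 = 30
  cabin 3: 29 = 29
  cabin 4: 26 = 26
  cabin 5: 23 = 23
  cabin 6: 23 = 23
  cabin 7: 19 + 18 = 37
  cabin 8: 18 + 16 = 34
  cabin 9: 15 = 15
No arrangement into 8 cabins stays within capacity, so 9 is optimal.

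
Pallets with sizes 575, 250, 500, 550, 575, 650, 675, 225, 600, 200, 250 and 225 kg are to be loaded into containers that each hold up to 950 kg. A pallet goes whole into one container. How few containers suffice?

7

Total = 675 + 650 + 600 + 575 + 575 + 550 + 500 + 250 + 250 + 225 + 225 + 200 = 5275 kg.
Lower bound: ⌈5275/950⌉ = 6 containers.
Also, 7 pallets each exceed 475 kg, and no two of those can share a container, so at least 7 containers are needed.
A packing using 7 containers:
  container 1: 675 + 250 = 925
  container 2: 650 + 250 = 900
  container 3: 600 + 225 = 825
  container 4: 575 + 225 = 800
  container 5: 575 + 200 = 775
  container 6: 550 = 550
  container 7: 500 = 500
This matches the lower bound, so 7 is optimal.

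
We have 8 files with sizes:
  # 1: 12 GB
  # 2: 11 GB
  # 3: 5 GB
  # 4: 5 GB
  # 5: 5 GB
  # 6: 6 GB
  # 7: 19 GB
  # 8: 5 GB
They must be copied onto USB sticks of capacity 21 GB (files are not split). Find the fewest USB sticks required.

Total = 19 + 12 + 11 + 6 + 5 + 5 + 5 + 5 = 68 GB.
Lower bound: ⌈68/21⌉ = 4 USB sticks.
A packing using 4 USB sticks:
  USB stick 1: 19 = 19
  USB stick 2: 12 + 6 = 18
  USB stick 3: 11 + 5 + 5 = 21
  USB stick 4: 5 + 5 = 10
This matches the lower bound, so 4 is optimal.

4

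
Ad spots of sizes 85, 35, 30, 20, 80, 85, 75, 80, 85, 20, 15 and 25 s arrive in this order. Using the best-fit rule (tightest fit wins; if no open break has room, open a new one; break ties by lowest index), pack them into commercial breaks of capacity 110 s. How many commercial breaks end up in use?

  85 → break 1 (new)  [load 85/110]
  35 → break 2 (new)  [load 35/110]
  30 → break 2  [load 65/110]
  20 → break 1  [load 105/110]
  80 → break 3 (new)  [load 80/110]
  85 → break 4 (new)  [load 85/110]
  75 → break 5 (new)  [load 75/110]
  80 → break 6 (new)  [load 80/110]
  85 → break 7 (new)  [load 85/110]
  20 → break 4  [load 105/110]
  15 → break 7  [load 100/110]
  25 → break 3  [load 105/110]
7 commercial breaks opened.

7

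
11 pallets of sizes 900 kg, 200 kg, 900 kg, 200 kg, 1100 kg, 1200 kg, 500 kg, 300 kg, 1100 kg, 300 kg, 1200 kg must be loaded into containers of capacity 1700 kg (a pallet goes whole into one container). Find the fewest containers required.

Total = 1200 + 1200 + 1100 + 1100 + 900 + 900 + 500 + 300 + 300 + 200 + 200 = 7900 kg.
Lower bound: ⌈7900/1700⌉ = 5 containers.
Also, 6 pallets each exceed 850 kg, and no two of those can share a container, so at least 6 containers are needed.
A packing using 6 containers:
  container 1: 1200 + 500 = 1700
  container 2: 1200 + 300 + 200 = 1700
  container 3: 1100 + 300 + 200 = 1600
  container 4: 1100 = 1100
  container 5: 900 = 900
  container 6: 900 = 900
This matches the lower bound, so 6 is optimal.

6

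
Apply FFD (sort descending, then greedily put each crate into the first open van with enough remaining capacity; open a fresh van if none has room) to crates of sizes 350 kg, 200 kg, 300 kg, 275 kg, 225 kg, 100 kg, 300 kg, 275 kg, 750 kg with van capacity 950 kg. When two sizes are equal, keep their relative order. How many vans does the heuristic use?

3

Sorted descending: 750, 350, 300, 300, 275, 275, 225, 200, 100.
  750 → van 1 (new)  [load 750/950]
  350 → van 2 (new)  [load 350/950]
  300 → van 2  [load 650/950]
  300 → van 2  [load 950/950]
  275 → van 3 (new)  [load 275/950]
  275 → van 3  [load 550/950]
  225 → van 3  [load 775/950]
  200 → van 1  [load 950/950]
  100 → van 3  [load 875/950]
3 vans opened.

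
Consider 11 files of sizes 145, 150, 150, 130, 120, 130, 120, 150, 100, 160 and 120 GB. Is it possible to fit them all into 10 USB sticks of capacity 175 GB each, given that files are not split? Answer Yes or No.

Total = 1475 GB; ⌈1475/175⌉ = 9.
11 files each exceed half the capacity and cannot share a USB stick, forcing at least 11 USB sticks.
At least 11 USB sticks are required, but only 10 are allowed.

No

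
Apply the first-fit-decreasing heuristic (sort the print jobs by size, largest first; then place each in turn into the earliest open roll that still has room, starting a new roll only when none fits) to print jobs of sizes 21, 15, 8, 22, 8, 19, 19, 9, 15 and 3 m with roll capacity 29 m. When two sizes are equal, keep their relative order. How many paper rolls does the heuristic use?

Sorted descending: 22, 21, 19, 19, 15, 15, 9, 8, 8, 3.
  22 → roll 1 (new)  [load 22/29]
  21 → roll 2 (new)  [load 21/29]
  19 → roll 3 (new)  [load 19/29]
  19 → roll 4 (new)  [load 19/29]
  15 → roll 5 (new)  [load 15/29]
  15 → roll 6 (new)  [load 15/29]
  9 → roll 3  [load 28/29]
  8 → roll 2  [load 29/29]
  8 → roll 4  [load 27/29]
  3 → roll 1  [load 25/29]
6 paper rolls opened.

6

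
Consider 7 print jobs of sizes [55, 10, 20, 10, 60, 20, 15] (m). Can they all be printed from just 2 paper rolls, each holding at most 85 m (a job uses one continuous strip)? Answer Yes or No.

Total = 190 m; ⌈190/85⌉ = 3.
At least 3 paper rolls are required, but only 2 are allowed.

No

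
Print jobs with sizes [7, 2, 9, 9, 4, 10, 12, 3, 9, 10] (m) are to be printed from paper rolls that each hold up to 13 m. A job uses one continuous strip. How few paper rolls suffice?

7

Total = 12 + 10 + 10 + 9 + 9 + 9 + 7 + 4 + 3 + 2 = 75 m.
Lower bound: ⌈75/13⌉ = 6 paper rolls.
Also, 7 print jobs each exceed 13/2 m, and no two of those can share a roll, so at least 7 paper rolls are needed.
A packing using 7 paper rolls:
  roll 1: 12 = 12
  roll 2: 10 + 3 = 13
  roll 3: 10 + 2 = 12
  roll 4: 9 + 4 = 13
  roll 5: 9 = 9
  roll 6: 9 = 9
  roll 7: 7 = 7
This matches the lower bound, so 7 is optimal.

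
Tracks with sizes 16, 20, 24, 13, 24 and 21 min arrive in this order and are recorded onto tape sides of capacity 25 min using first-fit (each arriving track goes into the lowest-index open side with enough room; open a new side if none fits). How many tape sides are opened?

6

  16 → side 1 (new)  [load 16/25]
  20 → side 2 (new)  [load 20/25]
  24 → side 3 (new)  [load 24/25]
  13 → side 4 (new)  [load 13/25]
  24 → side 5 (new)  [load 24/25]
  21 → side 6 (new)  [load 21/25]
6 tape sides opened.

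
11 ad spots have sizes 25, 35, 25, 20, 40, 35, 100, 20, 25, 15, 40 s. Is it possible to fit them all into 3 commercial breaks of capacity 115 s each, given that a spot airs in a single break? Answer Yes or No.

Total = 380 s; ⌈380/115⌉ = 4.
At least 4 commercial breaks are required, but only 3 are allowed.

No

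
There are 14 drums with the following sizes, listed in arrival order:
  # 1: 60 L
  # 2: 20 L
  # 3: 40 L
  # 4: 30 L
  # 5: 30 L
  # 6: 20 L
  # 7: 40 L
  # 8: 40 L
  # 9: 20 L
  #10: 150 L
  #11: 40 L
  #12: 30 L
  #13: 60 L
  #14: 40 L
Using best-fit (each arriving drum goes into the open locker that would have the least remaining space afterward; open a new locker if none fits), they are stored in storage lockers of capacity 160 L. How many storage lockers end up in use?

  60 → locker 1 (new)  [load 60/160]
  20 → locker 1  [load 80/160]
  40 → locker 1  [load 120/160]
  30 → locker 1  [load 150/160]
  30 → locker 2 (new)  [load 30/160]
  20 → locker 2  [load 50/160]
  40 → locker 2  [load 90/160]
  40 → locker 2  [load 130/160]
  20 → locker 2  [load 150/160]
  150 → locker 3 (new)  [load 150/160]
  40 → locker 4 (new)  [load 40/160]
  30 → locker 4  [load 70/160]
  60 → locker 4  [load 130/160]
  40 → locker 5 (new)  [load 40/160]
5 storage lockers opened.

5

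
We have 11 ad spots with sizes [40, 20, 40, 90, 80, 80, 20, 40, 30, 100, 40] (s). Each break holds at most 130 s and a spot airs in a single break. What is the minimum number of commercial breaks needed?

Total = 100 + 90 + 80 + 80 + 40 + 40 + 40 + 40 + 30 + 20 + 20 = 580 s.
Lower bound: ⌈580/130⌉ = 5 commercial breaks.
A packing using 5 commercial breaks:
  break 1: 100 + 30 = 130
  break 2: 90 + 40 = 130
  break 3: 80 + 40 = 120
  break 4: 80 + 40 = 120
  break 5: 40 + 20 + 20 = 80
This matches the lower bound, so 5 is optimal.

5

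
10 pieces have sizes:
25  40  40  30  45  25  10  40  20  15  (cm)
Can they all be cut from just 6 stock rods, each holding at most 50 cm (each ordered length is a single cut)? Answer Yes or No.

No

Total = 290 cm; ⌈290/50⌉ = 6.
The bound of 6 does not rule out 6, but exhaustive search shows no assignment into 6 stock rods of capacity 50 cm exists — the minimum is 7.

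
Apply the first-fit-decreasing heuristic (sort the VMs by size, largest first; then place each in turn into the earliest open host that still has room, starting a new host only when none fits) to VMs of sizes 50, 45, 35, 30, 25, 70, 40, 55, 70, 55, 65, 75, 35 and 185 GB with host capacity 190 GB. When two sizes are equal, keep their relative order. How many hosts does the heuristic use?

5

Sorted descending: 185, 75, 70, 70, 65, 55, 55, 50, 45, 40, 35, 35, 30, 25.
  185 → host 1 (new)  [load 185/190]
  75 → host 2 (new)  [load 75/190]
  70 → host 2  [load 145/190]
  70 → host 3 (new)  [load 70/190]
  65 → host 3  [load 135/190]
  55 → host 3  [load 190/190]
  55 → host 4 (new)  [load 55/190]
  50 → host 4  [load 105/190]
  45 → host 2  [load 190/190]
  40 → host 4  [load 145/190]
  35 → host 4  [load 180/190]
  35 → host 5 (new)  [load 35/190]
  30 → host 5  [load 65/190]
  25 → host 5  [load 90/190]
5 hosts opened.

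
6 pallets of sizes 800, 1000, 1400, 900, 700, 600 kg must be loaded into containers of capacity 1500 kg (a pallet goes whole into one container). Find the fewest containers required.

Total = 1400 + 1000 + 900 + 800 + 700 + 600 = 5400 kg.
Lower bound: ⌈5400/1500⌉ = 4 containers.
A packing using 4 containers:
  container 1: 1400 = 1400
  container 2: 1000 = 1000
  container 3: 900 + 600 = 1500
  container 4: 800 + 700 = 1500
This matches the lower bound, so 4 is optimal.

4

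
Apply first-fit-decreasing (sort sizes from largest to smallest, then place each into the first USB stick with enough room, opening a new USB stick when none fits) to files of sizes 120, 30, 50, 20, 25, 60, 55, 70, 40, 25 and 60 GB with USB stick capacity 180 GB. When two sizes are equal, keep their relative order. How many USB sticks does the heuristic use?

4

Sorted descending: 120, 70, 60, 60, 55, 50, 40, 30, 25, 25, 20.
  120 → USB stick 1 (new)  [load 120/180]
  70 → USB stick 2 (new)  [load 70/180]
  60 → USB stick 1  [load 180/180]
  60 → USB stick 2  [load 130/180]
  55 → USB stick 3 (new)  [load 55/180]
  50 → USB stick 2  [load 180/180]
  40 → USB stick 3  [load 95/180]
  30 → USB stick 3  [load 125/180]
  25 → USB stick 3  [load 150/180]
  25 → USB stick 3  [load 175/180]
  20 → USB stick 4 (new)  [load 20/180]
4 USB sticks opened.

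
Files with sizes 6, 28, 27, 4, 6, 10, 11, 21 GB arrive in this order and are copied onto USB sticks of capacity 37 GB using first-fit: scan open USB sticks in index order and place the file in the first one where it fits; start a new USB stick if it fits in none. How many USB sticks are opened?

  6 → USB stick 1 (new)  [load 6/37]
  28 → USB stick 1  [load 34/37]
  27 → USB stick 2 (new)  [load 27/37]
  4 → USB stick 2  [load 31/37]
  6 → USB stick 2  [load 37/37]
  10 → USB stick 3 (new)  [load 10/37]
  11 → USB stick 3  [load 21/37]
  21 → USB stick 4 (new)  [load 21/37]
4 USB sticks opened.

4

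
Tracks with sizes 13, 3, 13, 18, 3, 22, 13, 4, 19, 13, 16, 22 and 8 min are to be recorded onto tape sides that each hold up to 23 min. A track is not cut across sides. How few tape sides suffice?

9

Total = 22 + 22 + 19 + 18 + 16 + 13 + 13 + 13 + 13 + 8 + 4 + 3 + 3 = 167 min.
Lower bound: ⌈167/23⌉ = 8 tape sides.
Also, 9 tracks each exceed 23/2 min, and no two of those can share a side, so at least 9 tape sides are needed.
A packing using 9 tape sides:
  side 1: 22 = 22
  side 2: 22 = 22
  side 3: 19 + 4 = 23
  side 4: 18 + 3 = 21
  side 5: 16 + 3 = 19
  side 6: 13 + 8 = 21
  side 7: 13 = 13
  side 8: 13 = 13
  side 9: 13 = 13
This matches the lower bound, so 9 is optimal.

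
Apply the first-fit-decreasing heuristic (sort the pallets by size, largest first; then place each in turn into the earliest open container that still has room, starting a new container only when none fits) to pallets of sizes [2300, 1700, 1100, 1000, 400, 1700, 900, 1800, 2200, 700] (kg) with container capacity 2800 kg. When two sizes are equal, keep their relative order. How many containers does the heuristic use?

6

Sorted descending: 2300, 2200, 1800, 1700, 1700, 1100, 1000, 900, 700, 400.
  2300 → container 1 (new)  [load 2300/2800]
  2200 → container 2 (new)  [load 2200/2800]
  1800 → container 3 (new)  [load 1800/2800]
  1700 → container 4 (new)  [load 1700/2800]
  1700 → container 5 (new)  [load 1700/2800]
  1100 → container 4  [load 2800/2800]
  1000 → container 3  [load 2800/2800]
  900 → container 5  [load 2600/2800]
  700 → container 6 (new)  [load 700/2800]
  400 → container 1  [load 2700/2800]
6 containers opened.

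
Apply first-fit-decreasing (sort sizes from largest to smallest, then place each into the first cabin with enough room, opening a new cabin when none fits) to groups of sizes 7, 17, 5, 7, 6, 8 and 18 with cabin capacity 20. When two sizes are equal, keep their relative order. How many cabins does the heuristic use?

4

Sorted descending: 18, 17, 8, 7, 7, 6, 5.
  18 → cabin 1 (new)  [load 18/20]
  17 → cabin 2 (new)  [load 17/20]
  8 → cabin 3 (new)  [load 8/20]
  7 → cabin 3  [load 15/20]
  7 → cabin 4 (new)  [load 7/20]
  6 → cabin 4  [load 13/20]
  5 → cabin 3  [load 20/20]
4 cabins opened.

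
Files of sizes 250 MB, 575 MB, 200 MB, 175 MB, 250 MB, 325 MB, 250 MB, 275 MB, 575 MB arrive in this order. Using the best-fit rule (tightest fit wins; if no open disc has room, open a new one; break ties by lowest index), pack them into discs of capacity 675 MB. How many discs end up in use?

  250 → disc 1 (new)  [load 250/675]
  575 → disc 2 (new)  [load 575/675]
  200 → disc 1  [load 450/675]
  175 → disc 1  [load 625/675]
  250 → disc 3 (new)  [load 250/675]
  325 → disc 3  [load 575/675]
  250 → disc 4 (new)  [load 250/675]
  275 → disc 4  [load 525/675]
  575 → disc 5 (new)  [load 575/675]
5 discs opened.

5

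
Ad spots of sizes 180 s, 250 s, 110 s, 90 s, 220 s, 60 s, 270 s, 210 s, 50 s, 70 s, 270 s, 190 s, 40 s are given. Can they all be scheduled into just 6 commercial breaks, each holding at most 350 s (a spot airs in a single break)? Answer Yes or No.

No

Total = 2010 s; ⌈2010/350⌉ = 6.
7 ad spots each exceed half the capacity and cannot share a break, forcing at least 7 commercial breaks.
At least 7 commercial breaks are required, but only 6 are allowed.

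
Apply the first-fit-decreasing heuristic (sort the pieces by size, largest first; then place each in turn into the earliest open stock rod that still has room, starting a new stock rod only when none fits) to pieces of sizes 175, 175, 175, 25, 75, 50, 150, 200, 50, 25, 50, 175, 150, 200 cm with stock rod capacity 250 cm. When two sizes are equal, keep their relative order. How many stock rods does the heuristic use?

Sorted descending: 200, 200, 175, 175, 175, 175, 150, 150, 75, 50, 50, 50, 25, 25.
  200 → stock rod 1 (new)  [load 200/250]
  200 → stock rod 2 (new)  [load 200/250]
  175 → stock rod 3 (new)  [load 175/250]
  175 → stock rod 4 (new)  [load 175/250]
  175 → stock rod 5 (new)  [load 175/250]
  175 → stock rod 6 (new)  [load 175/250]
  150 → stock rod 7 (new)  [load 150/250]
  150 → stock rod 8 (new)  [load 150/250]
  75 → stock rod 3  [load 250/250]
  50 → stock rod 1  [load 250/250]
  50 → stock rod 2  [load 250/250]
  50 → stock rod 4  [load 225/250]
  25 → stock rod 4  [load 250/250]
  25 → stock rod 5  [load 200/250]
8 stock rods opened.

8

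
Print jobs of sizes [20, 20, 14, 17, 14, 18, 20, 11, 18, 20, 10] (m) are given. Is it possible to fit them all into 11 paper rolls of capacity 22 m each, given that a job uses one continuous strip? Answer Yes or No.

A valid assignment using 10 paper rolls:
  roll 1: 20 = 20
  roll 2: 20 = 20
  roll 3: 20 = 20
  roll 4: 20 = 20
  roll 5: 18 = 18
  roll 6: 18 = 18
  roll 7: 17 = 17
  roll 8: 14 = 14
  roll 9: 14 = 14
  roll 10: 11 + 10 = 21
That uses only 10 ≤ 11, so 11 paper rolls are enough.

Yes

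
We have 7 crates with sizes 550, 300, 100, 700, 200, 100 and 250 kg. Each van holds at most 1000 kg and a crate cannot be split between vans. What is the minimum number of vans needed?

3

Total = 700 + 550 + 300 + 250 + 200 + 100 + 100 = 2200 kg.
Lower bound: ⌈2200/1000⌉ = 3 vans.
A packing using 3 vans:
  van 1: 700 + 300 = 1000
  van 2: 550 + 250 + 200 = 1000
  van 3: 100 + 100 = 200
This matches the lower bound, so 3 is optimal.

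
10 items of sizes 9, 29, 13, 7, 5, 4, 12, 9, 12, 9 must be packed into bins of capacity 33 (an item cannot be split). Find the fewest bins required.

Total = 29 + 13 + 12 + 12 + 9 + 9 + 9 + 7 + 5 + 4 = 109.
Lower bound: ⌈109/33⌉ = 4 bins.
A packing using 4 bins:
  bin 1: 29 + 4 = 33
  bin 2: 13 + 12 + 7 = 32
  bin 3: 12 + 9 + 9 = 30
  bin 4: 9 + 5 = 14
This matches the lower bound, so 4 is optimal.

4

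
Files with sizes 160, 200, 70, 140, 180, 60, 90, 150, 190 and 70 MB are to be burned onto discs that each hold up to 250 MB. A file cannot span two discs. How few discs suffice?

6

Total = 200 + 190 + 180 + 160 + 150 + 140 + 90 + 70 + 70 + 60 = 1310 MB.
Lower bound: ⌈1310/250⌉ = 6 discs.
A packing using 6 discs:
  disc 1: 200 = 200
  disc 2: 190 + 60 = 250
  disc 3: 180 + 70 = 250
  disc 4: 160 + 90 = 250
  disc 5: 150 + 70 = 220
  disc 6: 140 = 140
This matches the lower bound, so 6 is optimal.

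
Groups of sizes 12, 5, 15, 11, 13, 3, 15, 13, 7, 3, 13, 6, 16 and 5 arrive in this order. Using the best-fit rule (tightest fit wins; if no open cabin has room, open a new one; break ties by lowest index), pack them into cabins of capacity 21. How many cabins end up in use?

8

  12 → cabin 1 (new)  [load 12/21]
  5 → cabin 1  [load 17/21]
  15 → cabin 2 (new)  [load 15/21]
  11 → cabin 3 (new)  [load 11/21]
  13 → cabin 4 (new)  [load 13/21]
  3 → cabin 1  [load 20/21]
  15 → cabin 5 (new)  [load 15/21]
  13 → cabin 6 (new)  [load 13/21]
  7 → cabin 4  [load 20/21]
  3 → cabin 2  [load 18/21]
  13 → cabin 7 (new)  [load 13/21]
  6 → cabin 5  [load 21/21]
  16 → cabin 8 (new)  [load 16/21]
  5 → cabin 8  [load 21/21]
8 cabins opened.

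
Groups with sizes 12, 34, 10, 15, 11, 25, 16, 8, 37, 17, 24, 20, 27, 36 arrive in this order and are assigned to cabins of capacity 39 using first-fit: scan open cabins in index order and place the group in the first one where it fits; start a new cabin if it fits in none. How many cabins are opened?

  12 → cabin 1 (new)  [load 12/39]
  34 → cabin 2 (new)  [load 34/39]
  10 → cabin 1  [load 22/39]
  15 → cabin 1  [load 37/39]
  11 → cabin 3 (new)  [load 11/39]
  25 → cabin 3  [load 36/39]
  16 → cabin 4 (new)  [load 16/39]
  8 → cabin 4  [load 24/39]
  37 → cabin 5 (new)  [load 37/39]
  17 → cabin 6 (new)  [load 17/39]
  24 → cabin 7 (new)  [load 24/39]
  20 → cabin 6  [load 37/39]
  27 → cabin 8 (new)  [load 27/39]
  36 → cabin 9 (new)  [load 36/39]
9 cabins opened.

9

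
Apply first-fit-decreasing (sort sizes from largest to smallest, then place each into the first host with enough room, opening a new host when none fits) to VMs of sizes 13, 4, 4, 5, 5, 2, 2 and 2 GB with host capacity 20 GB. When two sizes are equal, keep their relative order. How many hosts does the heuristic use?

2

Sorted descending: 13, 5, 5, 4, 4, 2, 2, 2.
  13 → host 1 (new)  [load 13/20]
  5 → host 1  [load 18/20]
  5 → host 2 (new)  [load 5/20]
  4 → host 2  [load 9/20]
  4 → host 2  [load 13/20]
  2 → host 1  [load 20/20]
  2 → host 2  [load 15/20]
  2 → host 2  [load 17/20]
2 hosts opened.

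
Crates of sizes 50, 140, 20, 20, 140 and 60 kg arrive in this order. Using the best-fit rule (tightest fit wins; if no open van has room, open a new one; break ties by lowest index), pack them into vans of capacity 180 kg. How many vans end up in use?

3

  50 → van 1 (new)  [load 50/180]
  140 → van 2 (new)  [load 140/180]
  20 → van 2  [load 160/180]
  20 → van 2  [load 180/180]
  140 → van 3 (new)  [load 140/180]
  60 → van 1  [load 110/180]
3 vans opened.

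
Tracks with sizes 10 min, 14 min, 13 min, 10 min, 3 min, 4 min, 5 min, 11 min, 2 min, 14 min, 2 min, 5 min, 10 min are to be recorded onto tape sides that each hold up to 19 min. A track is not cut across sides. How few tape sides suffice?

Total = 14 + 14 + 13 + 11 + 10 + 10 + 10 + 5 + 5 + 4 + 3 + 2 + 2 = 103 min.
Lower bound: ⌈103/19⌉ = 6 tape sides.
Also, 7 tracks each exceed 19/2 min, and no two of those can share a side, so at least 7 tape sides are needed.
A packing using 7 tape sides:
  side 1: 14 + 5 = 19
  side 2: 14 + 5 = 19
  side 3: 13 + 4 + 2 = 19
  side 4: 11 + 3 + 2 = 16
  side 5: 10 = 10
  side 6: 10 = 10
  side 7: 10 = 10
This matches the lower bound, so 7 is optimal.

7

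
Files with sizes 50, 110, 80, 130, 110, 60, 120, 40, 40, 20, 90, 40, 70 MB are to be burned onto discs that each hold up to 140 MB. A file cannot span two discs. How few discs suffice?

8

Total = 130 + 120 + 110 + 110 + 90 + 80 + 70 + 60 + 50 + 40 + 40 + 40 + 20 = 960 MB.
Lower bound: ⌈960/140⌉ = 7 discs.
A packing using 8 discs:
  disc 1: 130 = 130
  disc 2: 120 + 20 = 140
  disc 3: 110 = 110
  disc 4: 110 = 110
  disc 5: 90 + 50 = 140
  disc 6: 80 + 60 = 140
  disc 7: 70 + 40 = 110
  disc 8: 40 + 40 = 80
No arrangement into 7 discs stays within capacity, so 8 is optimal.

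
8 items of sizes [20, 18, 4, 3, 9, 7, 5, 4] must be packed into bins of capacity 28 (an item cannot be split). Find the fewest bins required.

3

Total = 20 + 18 + 9 + 7 + 5 + 4 + 4 + 3 = 70.
Lower bound: ⌈70/28⌉ = 3 bins.
A packing using 3 bins:
  bin 1: 20 + 7 = 27
  bin 2: 18 + 9 = 27
  bin 3: 5 + 4 + 4 + 3 = 16
This matches the lower bound, so 3 is optimal.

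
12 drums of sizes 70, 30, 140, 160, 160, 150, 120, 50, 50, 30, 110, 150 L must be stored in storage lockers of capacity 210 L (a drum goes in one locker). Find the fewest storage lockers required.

Total = 160 + 160 + 150 + 150 + 140 + 120 + 110 + 70 + 50 + 50 + 30 + 30 = 1220 L.
Lower bound: ⌈1220/210⌉ = 6 storage lockers.
Also, 7 drums each exceed 105 L, and no two of those can share a locker, so at least 7 storage lockers are needed.
A packing using 7 storage lockers:
  locker 1: 160 + 50 = 210
  locker 2: 160 + 50 = 210
  locker 3: 150 + 30 + 30 = 210
  locker 4: 150 = 150
  locker 5: 140 + 70 = 210
  locker 6: 120 = 120
  locker 7: 110 = 110
This matches the lower bound, so 7 is optimal.

7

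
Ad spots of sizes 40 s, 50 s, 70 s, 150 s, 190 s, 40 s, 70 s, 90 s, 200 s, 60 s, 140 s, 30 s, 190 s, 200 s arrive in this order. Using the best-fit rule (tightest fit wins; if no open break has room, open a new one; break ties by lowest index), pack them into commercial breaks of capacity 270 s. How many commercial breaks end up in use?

7

  40 → break 1 (new)  [load 40/270]
  50 → break 1  [load 90/270]
  70 → break 1  [load 160/270]
  150 → break 2 (new)  [load 150/270]
  190 → break 3 (new)  [load 190/270]
  40 → break 3  [load 230/270]
  70 → break 1  [load 230/270]
  90 → break 2  [load 240/270]
  200 → break 4 (new)  [load 200/270]
  60 → break 4  [load 260/270]
  140 → break 5 (new)  [load 140/270]
  30 → break 2  [load 270/270]
  190 → break 6 (new)  [load 190/270]
  200 → break 7 (new)  [load 200/270]
7 commercial breaks opened.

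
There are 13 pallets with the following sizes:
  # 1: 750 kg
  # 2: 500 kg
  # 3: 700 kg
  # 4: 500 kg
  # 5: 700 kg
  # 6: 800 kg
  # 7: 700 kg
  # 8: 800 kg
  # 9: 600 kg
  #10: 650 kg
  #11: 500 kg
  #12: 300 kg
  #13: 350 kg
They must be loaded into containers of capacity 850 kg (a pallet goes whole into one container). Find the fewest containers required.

11

Total = 800 + 800 + 750 + 700 + 700 + 700 + 650 + 600 + 500 + 500 + 500 + 350 + 300 = 7850 kg.
Lower bound: ⌈7850/850⌉ = 10 containers.
Also, 11 pallets each exceed 425 kg, and no two of those can share a container, so at least 11 containers are needed.
A packing using 11 containers:
  container 1: 800 = 800
  container 2: 800 = 800
  container 3: 750 = 750
  container 4: 700 = 700
  container 5: 700 = 700
  container 6: 700 = 700
  container 7: 650 = 650
  container 8: 600 = 600
  container 9: 500 + 350 = 850
  container 10: 500 + 300 = 800
  container 11: 500 = 500
This matches the lower bound, so 11 is optimal.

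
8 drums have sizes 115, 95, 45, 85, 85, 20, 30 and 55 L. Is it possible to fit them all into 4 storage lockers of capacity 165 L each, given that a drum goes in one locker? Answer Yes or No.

Yes

A valid assignment using 4 storage lockers:
  locker 1: 115 + 45 = 160
  locker 2: 95 + 55 = 150
  locker 3: 85 + 30 + 20 = 135
  locker 4: 85 = 85
Every load is within 165 L, so 4 storage lockers suffice.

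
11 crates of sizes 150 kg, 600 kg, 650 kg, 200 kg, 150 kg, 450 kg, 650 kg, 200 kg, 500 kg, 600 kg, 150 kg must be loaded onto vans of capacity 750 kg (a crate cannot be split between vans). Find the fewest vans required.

Total = 650 + 650 + 600 + 600 + 500 + 450 + 200 + 200 + 150 + 150 + 150 = 4300 kg.
Lower bound: ⌈4300/750⌉ = 6 vans.
A packing using 7 vans:
  van 1: 650 = 650
  van 2: 650 = 650
  van 3: 600 + 150 = 750
  van 4: 600 + 150 = 750
  van 5: 500 + 200 = 700
  van 6: 450 + 200 = 650
  van 7: 150 = 150
No arrangement into 6 vans stays within capacity, so 7 is optimal.

7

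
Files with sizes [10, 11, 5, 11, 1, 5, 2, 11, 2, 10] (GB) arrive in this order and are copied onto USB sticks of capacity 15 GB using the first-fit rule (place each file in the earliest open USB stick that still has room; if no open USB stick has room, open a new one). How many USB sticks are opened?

  10 → USB stick 1 (new)  [load 10/15]
  11 → USB stick 2 (new)  [load 11/15]
  5 → USB stick 1  [load 15/15]
  11 → USB stick 3 (new)  [load 11/15]
  1 → USB stick 2  [load 12/15]
  5 → USB stick 4 (new)  [load 5/15]
  2 → USB stick 2  [load 14/15]
  11 → USB stick 5 (new)  [load 11/15]
  2 → USB stick 3  [load 13/15]
  10 → USB stick 4  [load 15/15]
5 USB sticks opened.

5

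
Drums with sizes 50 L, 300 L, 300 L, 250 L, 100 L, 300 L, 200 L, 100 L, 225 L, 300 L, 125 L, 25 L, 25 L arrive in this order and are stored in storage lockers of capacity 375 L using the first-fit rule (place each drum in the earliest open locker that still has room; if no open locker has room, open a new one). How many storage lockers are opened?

  50 → locker 1 (new)  [load 50/375]
  300 → locker 1  [load 350/375]
  300 → locker 2 (new)  [load 300/375]
  250 → locker 3 (new)  [load 250/375]
  100 → locker 3  [load 350/375]
  300 → locker 4 (new)  [load 300/375]
  200 → locker 5 (new)  [load 200/375]
  100 → locker 5  [load 300/375]
  225 → locker 6 (new)  [load 225/375]
  300 → locker 7 (new)  [load 300/375]
  125 → locker 6  [load 350/375]
  25 → locker 1  [load 375/375]
  25 → locker 2  [load 325/375]
7 storage lockers opened.

7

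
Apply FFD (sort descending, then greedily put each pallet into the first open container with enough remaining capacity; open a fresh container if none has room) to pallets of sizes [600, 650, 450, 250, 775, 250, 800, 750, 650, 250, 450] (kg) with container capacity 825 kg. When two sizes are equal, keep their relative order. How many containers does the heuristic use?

Sorted descending: 800, 775, 750, 650, 650, 600, 450, 450, 250, 250, 250.
  800 → container 1 (new)  [load 800/825]
  775 → container 2 (new)  [load 775/825]
  750 → container 3 (new)  [load 750/825]
  650 → container 4 (new)  [load 650/825]
  650 → container 5 (new)  [load 650/825]
  600 → container 6 (new)  [load 600/825]
  450 → container 7 (new)  [load 450/825]
  450 → container 8 (new)  [load 450/825]
  250 → container 7  [load 700/825]
  250 → container 8  [load 700/825]
  250 → container 9 (new)  [load 250/825]
9 containers opened.

9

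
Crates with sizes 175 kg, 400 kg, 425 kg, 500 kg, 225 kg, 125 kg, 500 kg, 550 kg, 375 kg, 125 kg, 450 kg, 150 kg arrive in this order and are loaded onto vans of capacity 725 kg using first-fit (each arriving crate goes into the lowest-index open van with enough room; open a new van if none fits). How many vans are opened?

7

  175 → van 1 (new)  [load 175/725]
  400 → van 1  [load 575/725]
  425 → van 2 (new)  [load 425/725]
  500 → van 3 (new)  [load 500/725]
  225 → van 2  [load 650/725]
  125 → van 1  [load 700/725]
  500 → van 4 (new)  [load 500/725]
  550 → van 5 (new)  [load 550/725]
  375 → van 6 (new)  [load 375/725]
  125 → van 3  [load 625/725]
  450 → van 7 (new)  [load 450/725]
  150 → van 4  [load 650/725]
7 vans opened.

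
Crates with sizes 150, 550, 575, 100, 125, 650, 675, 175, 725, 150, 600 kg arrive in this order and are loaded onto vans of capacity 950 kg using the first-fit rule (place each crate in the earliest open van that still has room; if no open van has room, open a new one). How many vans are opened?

  150 → van 1 (new)  [load 150/950]
  550 → van 1  [load 700/950]
  575 → van 2 (new)  [load 575/950]
  100 → van 1  [load 800/950]
  125 → van 1  [load 925/950]
  650 → van 3 (new)  [load 650/950]
  675 → van 4 (new)  [load 675/950]
  175 → van 2  [load 750/950]
  725 → van 5 (new)  [load 725/950]
  150 → van 2  [load 900/950]
  600 → van 6 (new)  [load 600/950]
6 vans opened.

6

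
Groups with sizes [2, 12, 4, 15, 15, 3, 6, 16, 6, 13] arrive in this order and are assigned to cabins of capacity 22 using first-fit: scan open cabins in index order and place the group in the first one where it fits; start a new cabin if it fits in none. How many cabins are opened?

5

  2 → cabin 1 (new)  [load 2/22]
  12 → cabin 1  [load 14/22]
  4 → cabin 1  [load 18/22]
  15 → cabin 2 (new)  [load 15/22]
  15 → cabin 3 (new)  [load 15/22]
  3 → cabin 1  [load 21/22]
  6 → cabin 2  [load 21/22]
  16 → cabin 4 (new)  [load 16/22]
  6 → cabin 3  [load 21/22]
  13 → cabin 5 (new)  [load 13/22]
5 cabins opened.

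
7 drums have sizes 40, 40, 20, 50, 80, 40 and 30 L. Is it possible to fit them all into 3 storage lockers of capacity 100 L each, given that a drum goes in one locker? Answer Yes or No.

Total = 300 L; ⌈300/100⌉ = 3.
The bound of 3 does not rule out 3, but exhaustive search shows no assignment into 3 storage lockers of capacity 100 L exists — the minimum is 4.

No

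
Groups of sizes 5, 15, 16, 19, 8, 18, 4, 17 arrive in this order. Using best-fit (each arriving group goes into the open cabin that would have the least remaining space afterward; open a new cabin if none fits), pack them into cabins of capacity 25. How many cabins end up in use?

5

  5 → cabin 1 (new)  [load 5/25]
  15 → cabin 1  [load 20/25]
  16 → cabin 2 (new)  [load 16/25]
  19 → cabin 3 (new)  [load 19/25]
  8 → cabin 2  [load 24/25]
  18 → cabin 4 (new)  [load 18/25]
  4 → cabin 1  [load 24/25]
  17 → cabin 5 (new)  [load 17/25]
5 cabins opened.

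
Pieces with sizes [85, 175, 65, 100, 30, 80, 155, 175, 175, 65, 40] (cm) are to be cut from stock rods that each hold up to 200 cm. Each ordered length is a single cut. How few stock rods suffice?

Total = 175 + 175 + 175 + 155 + 100 + 85 + 80 + 65 + 65 + 40 + 30 = 1145 cm.
Lower bound: ⌈1145/200⌉ = 6 stock rods.
A packing using 7 stock rods:
  stock rod 1: 175 = 175
  stock rod 2: 175 = 175
  stock rod 3: 175 = 175
  stock rod 4: 155 + 40 = 195
  stock rod 5: 100 + 85 = 185
  stock rod 6: 80 + 65 + 30 = 175
  stock rod 7: 65 = 65
No arrangement into 6 stock rods stays within capacity, so 7 is optimal.

7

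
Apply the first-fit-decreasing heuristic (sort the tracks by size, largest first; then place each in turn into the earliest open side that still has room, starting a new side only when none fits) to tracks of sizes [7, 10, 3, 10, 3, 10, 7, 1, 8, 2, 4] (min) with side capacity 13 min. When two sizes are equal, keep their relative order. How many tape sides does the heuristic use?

6

Sorted descending: 10, 10, 10, 8, 7, 7, 4, 3, 3, 2, 1.
  10 → side 1 (new)  [load 10/13]
  10 → side 2 (new)  [load 10/13]
  10 → side 3 (new)  [load 10/13]
  8 → side 4 (new)  [load 8/13]
  7 → side 5 (new)  [load 7/13]
  7 → side 6 (new)  [load 7/13]
  4 → side 4  [load 12/13]
  3 → side 1  [load 13/13]
  3 → side 2  [load 13/13]
  2 → side 3  [load 12/13]
  1 → side 3  [load 13/13]
6 tape sides opened.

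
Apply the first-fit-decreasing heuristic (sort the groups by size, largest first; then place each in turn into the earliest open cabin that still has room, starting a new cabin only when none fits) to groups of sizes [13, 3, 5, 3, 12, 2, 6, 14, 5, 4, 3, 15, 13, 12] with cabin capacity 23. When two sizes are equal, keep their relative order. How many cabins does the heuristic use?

Sorted descending: 15, 14, 13, 13, 12, 12, 6, 5, 5, 4, 3, 3, 3, 2.
  15 → cabin 1 (new)  [load 15/23]
  14 → cabin 2 (new)  [load 14/23]
  13 → cabin 3 (new)  [load 13/23]
  13 → cabin 4 (new)  [load 13/23]
  12 → cabin 5 (new)  [load 12/23]
  12 → cabin 6 (new)  [load 12/23]
  6 → cabin 1  [load 21/23]
  5 → cabin 2  [load 19/23]
  5 → cabin 3  [load 18/23]
  4 → cabin 2  [load 23/23]
  3 → cabin 3  [load 21/23]
  3 → cabin 4  [load 16/23]
  3 → cabin 4  [load 19/23]
  2 → cabin 1  [load 23/23]
6 cabins opened.

6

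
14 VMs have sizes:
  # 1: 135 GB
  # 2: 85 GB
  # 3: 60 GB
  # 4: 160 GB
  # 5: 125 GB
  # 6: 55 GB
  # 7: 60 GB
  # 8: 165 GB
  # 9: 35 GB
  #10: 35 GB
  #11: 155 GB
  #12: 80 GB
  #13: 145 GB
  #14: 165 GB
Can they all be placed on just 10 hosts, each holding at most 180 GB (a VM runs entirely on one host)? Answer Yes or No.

A valid assignment using 9 hosts:
  host 1: 165 = 165
  host 2: 165 = 165
  host 3: 160 = 160
  host 4: 155 = 155
  host 5: 145 + 35 = 180
  host 6: 135 + 35 = 170
  host 7: 125 + 55 = 180
  host 8: 85 + 80 = 165
  host 9: 60 + 60 = 120
That uses only 9 ≤ 10, so 10 hosts are enough.

Yes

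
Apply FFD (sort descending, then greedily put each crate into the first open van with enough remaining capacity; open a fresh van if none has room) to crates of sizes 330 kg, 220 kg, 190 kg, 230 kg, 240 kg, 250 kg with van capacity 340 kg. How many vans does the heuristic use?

Sorted descending: 330, 250, 240, 230, 220, 190.
  330 → van 1 (new)  [load 330/340]
  250 → van 2 (new)  [load 250/340]
  240 → van 3 (new)  [load 240/340]
  230 → van 4 (new)  [load 230/340]
  220 → van 5 (new)  [load 220/340]
  190 → van 6 (new)  [load 190/340]
6 vans opened.

6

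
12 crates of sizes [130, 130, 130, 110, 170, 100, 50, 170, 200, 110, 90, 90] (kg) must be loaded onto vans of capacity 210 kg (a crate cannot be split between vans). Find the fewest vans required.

9

Total = 200 + 170 + 170 + 130 + 130 + 130 + 110 + 110 + 100 + 90 + 90 + 50 = 1480 kg.
Lower bound: ⌈1480/210⌉ = 8 vans.
A packing using 9 vans:
  van 1: 200 = 200
  van 2: 170 = 170
  van 3: 170 = 170
  van 4: 130 + 50 = 180
  van 5: 130 = 130
  van 6: 130 = 130
  van 7: 110 + 100 = 210
  van 8: 110 + 90 = 200
  van 9: 90 = 90
No arrangement into 8 vans stays within capacity, so 9 is optimal.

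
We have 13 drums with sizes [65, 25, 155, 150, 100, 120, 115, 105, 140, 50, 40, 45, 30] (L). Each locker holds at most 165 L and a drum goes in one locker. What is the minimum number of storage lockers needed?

Total = 155 + 150 + 140 + 120 + 115 + 105 + 100 + 65 + 50 + 45 + 40 + 30 + 25 = 1140 L.
Lower bound: ⌈1140/165⌉ = 7 storage lockers.
A packing using 8 storage lockers:
  locker 1: 155 = 155
  locker 2: 150 = 150
  locker 3: 140 + 25 = 165
  locker 4: 120 + 45 = 165
  locker 5: 115 + 50 = 165
  locker 6: 105 + 40 = 145
  locker 7: 100 + 65 = 165
  locker 8: 30 = 30
No arrangement into 7 storage lockers stays within capacity, so 8 is optimal.

8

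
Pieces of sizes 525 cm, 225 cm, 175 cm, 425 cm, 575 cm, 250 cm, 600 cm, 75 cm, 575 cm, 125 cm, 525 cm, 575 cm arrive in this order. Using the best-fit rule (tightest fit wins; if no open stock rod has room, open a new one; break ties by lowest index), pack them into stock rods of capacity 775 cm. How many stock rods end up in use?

7

  525 → stock rod 1 (new)  [load 525/775]
  225 → stock rod 1  [load 750/775]
  175 → stock rod 2 (new)  [load 175/775]
  425 → stock rod 2  [load 600/775]
  575 → stock rod 3 (new)  [load 575/775]
  250 → stock rod 4 (new)  [load 250/775]
  600 → stock rod 5 (new)  [load 600/775]
  75 → stock rod 2  [load 675/775]
  575 → stock rod 6 (new)  [load 575/775]
  125 → stock rod 5  [load 725/775]
  525 → stock rod 4  [load 775/775]
  575 → stock rod 7 (new)  [load 575/775]
7 stock rods opened.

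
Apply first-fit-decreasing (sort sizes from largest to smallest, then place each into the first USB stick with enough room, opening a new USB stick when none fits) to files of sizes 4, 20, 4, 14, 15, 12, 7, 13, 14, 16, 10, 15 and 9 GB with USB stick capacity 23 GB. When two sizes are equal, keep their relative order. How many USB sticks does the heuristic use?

Sorted descending: 20, 16, 15, 15, 14, 14, 13, 12, 10, 9, 7, 4, 4.
  20 → USB stick 1 (new)  [load 20/23]
  16 → USB stick 2 (new)  [load 16/23]
  15 → USB stick 3 (new)  [load 15/23]
  15 → USB stick 4 (new)  [load 15/23]
  14 → USB stick 5 (new)  [load 14/23]
  14 → USB stick 6 (new)  [load 14/23]
  13 → USB stick 7 (new)  [load 13/23]
  12 → USB stick 8 (new)  [load 12/23]
  10 → USB stick 7  [load 23/23]
  9 → USB stick 5  [load 23/23]
  7 → USB stick 2  [load 23/23]
  4 → USB stick 3  [load 19/23]
  4 → USB stick 3  [load 23/23]
8 USB sticks opened.

8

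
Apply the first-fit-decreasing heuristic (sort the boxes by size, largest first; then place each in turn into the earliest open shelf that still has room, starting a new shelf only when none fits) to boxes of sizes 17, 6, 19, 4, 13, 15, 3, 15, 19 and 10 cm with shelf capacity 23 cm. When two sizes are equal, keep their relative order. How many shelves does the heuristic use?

6

Sorted descending: 19, 19, 17, 15, 15, 13, 10, 6, 4, 3.
  19 → shelf 1 (new)  [load 19/23]
  19 → shelf 2 (new)  [load 19/23]
  17 → shelf 3 (new)  [load 17/23]
  15 → shelf 4 (new)  [load 15/23]
  15 → shelf 5 (new)  [load 15/23]
  13 → shelf 6 (new)  [load 13/23]
  10 → shelf 6  [load 23/23]
  6 → shelf 3  [load 23/23]
  4 → shelf 1  [load 23/23]
  3 → shelf 2  [load 22/23]
6 shelves opened.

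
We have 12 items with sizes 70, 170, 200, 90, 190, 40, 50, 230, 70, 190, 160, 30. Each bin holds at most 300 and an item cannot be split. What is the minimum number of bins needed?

6

Total = 230 + 200 + 190 + 190 + 170 + 160 + 90 + 70 + 70 + 50 + 40 + 30 = 1490.
Lower bound: ⌈1490/300⌉ = 5 bins.
Also, 6 items each exceed 150, and no two of those can share a bin, so at least 6 bins are needed.
A packing using 6 bins:
  bin 1: 230 + 70 = 300
  bin 2: 200 + 90 = 290
  bin 3: 190 + 70 + 40 = 300
  bin 4: 190 + 50 + 30 = 270
  bin 5: 170 = 170
  bin 6: 160 = 160
This matches the lower bound, so 6 is optimal.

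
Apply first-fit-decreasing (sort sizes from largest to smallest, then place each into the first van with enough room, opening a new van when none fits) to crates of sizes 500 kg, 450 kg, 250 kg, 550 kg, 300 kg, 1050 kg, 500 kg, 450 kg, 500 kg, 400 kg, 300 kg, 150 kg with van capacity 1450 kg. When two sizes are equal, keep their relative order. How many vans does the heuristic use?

4

Sorted descending: 1050, 550, 500, 500, 500, 450, 450, 400, 300, 300, 250, 150.
  1050 → van 1 (new)  [load 1050/1450]
  550 → van 2 (new)  [load 550/1450]
  500 → van 2  [load 1050/1450]
  500 → van 3 (new)  [load 500/1450]
  500 → van 3  [load 1000/1450]
  450 → van 3  [load 1450/1450]
  450 → van 4 (new)  [load 450/1450]
  400 → van 1  [load 1450/1450]
  300 → van 2  [load 1350/1450]
  300 → van 4  [load 750/1450]
  250 → van 4  [load 1000/1450]
  150 → van 4  [load 1150/1450]
4 vans opened.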